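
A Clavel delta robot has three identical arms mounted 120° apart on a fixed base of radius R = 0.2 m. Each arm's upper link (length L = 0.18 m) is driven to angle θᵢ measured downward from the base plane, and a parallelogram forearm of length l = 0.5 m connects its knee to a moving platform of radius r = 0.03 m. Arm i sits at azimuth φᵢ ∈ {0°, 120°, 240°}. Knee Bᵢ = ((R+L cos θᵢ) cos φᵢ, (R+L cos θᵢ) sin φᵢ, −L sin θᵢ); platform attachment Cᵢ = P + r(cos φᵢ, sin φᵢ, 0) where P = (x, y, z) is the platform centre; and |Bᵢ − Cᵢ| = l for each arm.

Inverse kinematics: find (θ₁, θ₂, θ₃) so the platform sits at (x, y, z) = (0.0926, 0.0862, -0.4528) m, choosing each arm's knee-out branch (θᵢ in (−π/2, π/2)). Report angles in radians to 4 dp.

rotate P by −φ1: (0.0926, 0.0862, -0.4528)
  A=0.0774, B=-0.4528, C=(l²−L²−A²−y'²−z²)/(2L)=-0.0024
  γ=atan2(-0.4528,0.0774)=-1.4015;  ψ=arccos(-0.0051)=1.5759;  θ1=γ+ψ≈0.1744
rotate P by −φ2: (0.0284, -0.1233, -0.4528)
  A cos θ + B sin θ = C:  0.1416·cos θ + -0.4528·sin θ = -0.0630
  √(A²+B²)=0.4744;  θ2 = -1.2676+1.7041 ≈ 0.4364
φ3=240.0° → target in arm frame (-0.1210, 0.0371)
  A=0.2910, B=-0.4528, C=(l²−L²−A²−y'²−z²)/(2L)=-0.2040
  γ=atan2(-0.4528,0.2910)=-0.9997;  ψ=arccos(-0.3791)=1.9596;  θ3=γ+ψ≈0.9600

θ₁ = 0.1744, θ₂ = 0.4364, θ₃ = 0.9600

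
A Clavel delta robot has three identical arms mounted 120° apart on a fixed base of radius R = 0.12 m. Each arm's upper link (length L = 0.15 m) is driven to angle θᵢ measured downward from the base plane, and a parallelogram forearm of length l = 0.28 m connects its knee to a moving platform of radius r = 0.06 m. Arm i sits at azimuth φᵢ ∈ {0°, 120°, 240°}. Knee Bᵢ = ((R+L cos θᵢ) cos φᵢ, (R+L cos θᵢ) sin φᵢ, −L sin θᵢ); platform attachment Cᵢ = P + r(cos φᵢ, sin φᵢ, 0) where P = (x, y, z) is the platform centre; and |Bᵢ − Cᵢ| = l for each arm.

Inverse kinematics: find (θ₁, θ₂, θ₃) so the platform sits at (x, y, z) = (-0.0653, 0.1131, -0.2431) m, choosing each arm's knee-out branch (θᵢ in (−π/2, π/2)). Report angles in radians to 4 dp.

θ₁ = 0.8725, θ₂ = -0.1747, θ₃ = 0.8724

rotate P by −φ1: (-0.0653, 0.1131, -0.2431)
  A=0.1253, B=-0.2431, C=(l²−L²−A²−y'²−z²)/(2L)=-0.1056
  γ=atan2(-0.2431,0.1253)=-1.0949;  ψ=arccos(-0.3862)=1.9673;  θ1=γ+ψ≈0.8725
φ2=120.0° → target in arm frame (0.1306, 0.0000)
  e−x'=-0.0706;  (l²−L²−(e−x')²−y'²−z²)/2L = -0.0273
  γ=atan2(-0.2431,-0.0706)=-1.8534;  ψ=arccos(-0.1077)=1.6787;  θ2=γ+ψ≈-0.1747
arm 3 (φ=240.0°): x'=-0.0653, y'=-0.1131
  e−x'=0.1253;  (l²−L²−(e−x')²−y'²−z²)/2L = -0.1056
  θ3 = atan2(B,A) + arccos(C/0.2735) = 0.8724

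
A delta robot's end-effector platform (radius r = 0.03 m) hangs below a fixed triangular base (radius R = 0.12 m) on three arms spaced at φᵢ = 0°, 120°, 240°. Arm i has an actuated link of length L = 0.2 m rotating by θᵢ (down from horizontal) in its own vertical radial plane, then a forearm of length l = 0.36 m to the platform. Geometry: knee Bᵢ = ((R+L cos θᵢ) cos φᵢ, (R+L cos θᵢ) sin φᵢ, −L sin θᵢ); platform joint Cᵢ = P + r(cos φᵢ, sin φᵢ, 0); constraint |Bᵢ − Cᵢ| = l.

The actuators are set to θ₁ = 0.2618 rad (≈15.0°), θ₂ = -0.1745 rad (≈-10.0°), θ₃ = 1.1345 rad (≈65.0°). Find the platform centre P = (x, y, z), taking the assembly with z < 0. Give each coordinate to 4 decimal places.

arm 1 at φ=0.0°: e+L cos θ1 = 0.2832;  O1 = (0.2832, 0.0000, -0.0518)
arm 2 at φ=120.0°: e+L cos θ2 = 0.2870;  O2 = (-0.1435, 0.2485, 0.0347)
φ3=240.0°: virtual centre (-0.0873, -0.1511, -0.1813), radius l
subtract pairs → two planes through P
[-0.8533 0.4970 0.1730]·P = 0.0007;  [-0.7409 -0.3023 -0.2590]·P = -0.0196
Cramer: x(z) = 0.0152-0.1221z;  y(z) = 0.0275-0.5576z
quadratic in z: (1.3258)z²+(0.1383)z+(-0.0543)=0, √Δ=0.5544 → z ∈ {-0.2612, 0.1569}; z = -0.2612 (taking z<0)
x = 0.0471, y = 0.1731

(0.0471, 0.1731, -0.2612)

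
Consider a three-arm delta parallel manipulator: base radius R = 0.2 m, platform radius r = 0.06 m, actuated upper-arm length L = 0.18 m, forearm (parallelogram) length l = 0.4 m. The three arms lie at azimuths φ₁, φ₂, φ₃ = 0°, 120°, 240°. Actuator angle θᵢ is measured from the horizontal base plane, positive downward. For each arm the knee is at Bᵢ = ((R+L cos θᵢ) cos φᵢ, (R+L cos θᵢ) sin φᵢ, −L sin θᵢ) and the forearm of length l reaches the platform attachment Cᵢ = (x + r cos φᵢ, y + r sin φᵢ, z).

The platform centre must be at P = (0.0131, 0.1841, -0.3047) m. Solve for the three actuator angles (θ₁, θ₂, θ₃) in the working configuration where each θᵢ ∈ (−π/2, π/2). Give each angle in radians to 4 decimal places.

φ1=0.0° → target in arm frame (0.0131, 0.1841)
  A cos θ + B sin θ = C:  0.1269·cos θ + -0.3047·sin θ = -0.0423
  √(A²+B²)=0.3301;  θ1 = -1.1762+1.6994 ≈ 0.5232
rotate P by −φ2: (0.1529, -0.1034, -0.3047)
  e−x'=-0.0129;  (l²−L²−(e−x')²−y'²−z²)/2L = 0.0664
  √(A²+B²)=0.3050;  θ2 = -1.6131+1.3513 ≈ -0.2617
φ3=240.0° → target in arm frame (-0.1660, -0.0807)
  e−x'=0.3060;  (l²−L²−(e−x')²−y'²−z²)/2L = -0.1816
  √(A²+B²)=0.4318;  θ3 = -0.7833+2.0049 ≈ 1.2216

θ₁ = 0.5232, θ₂ = -0.2617, θ₃ = 1.2216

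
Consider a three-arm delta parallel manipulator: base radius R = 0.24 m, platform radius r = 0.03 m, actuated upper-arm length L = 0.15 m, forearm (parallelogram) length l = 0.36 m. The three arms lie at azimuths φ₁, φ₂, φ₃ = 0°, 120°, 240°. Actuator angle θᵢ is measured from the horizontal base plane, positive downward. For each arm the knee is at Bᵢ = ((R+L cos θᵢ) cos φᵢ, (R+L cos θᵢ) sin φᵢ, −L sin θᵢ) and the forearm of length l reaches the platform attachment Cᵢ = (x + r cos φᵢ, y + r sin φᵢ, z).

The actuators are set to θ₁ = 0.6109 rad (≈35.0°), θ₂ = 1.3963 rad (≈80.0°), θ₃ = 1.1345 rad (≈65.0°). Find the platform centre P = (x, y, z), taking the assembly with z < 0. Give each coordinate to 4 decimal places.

φ1=0.0°: virtual centre (0.3329, 0.0000, -0.0860), radius l
φ2=120.0°: virtual centre (-0.1180, 0.2044, -0.1477), radius l
O3 = (0.2734·cos240.0°, 0.2734·sin240.0°, -0.1359) = (-0.1367, -0.2368, -0.1359)
|O₂|²−|O₁|² = -0.0407;  |O₃|²−|O₁|² = -0.0250
linear system: -0.9018x+0.4088y = -0.0407−-0.1234z; -0.9391x+-0.4735y = -0.0250−-0.0998z
Cramer: x(z) = 0.0363-0.1224z;  y(z) = -0.0193+0.0319z
quadratic in z: (1.0160)z²+(0.2434)z+(-0.0339)=0, √Δ=0.4438 → z ∈ {-0.3382, 0.0986}; z = -0.3382 (taking z<0)
x = 0.0777, y = -0.0301

(0.0777, -0.0301, -0.3382)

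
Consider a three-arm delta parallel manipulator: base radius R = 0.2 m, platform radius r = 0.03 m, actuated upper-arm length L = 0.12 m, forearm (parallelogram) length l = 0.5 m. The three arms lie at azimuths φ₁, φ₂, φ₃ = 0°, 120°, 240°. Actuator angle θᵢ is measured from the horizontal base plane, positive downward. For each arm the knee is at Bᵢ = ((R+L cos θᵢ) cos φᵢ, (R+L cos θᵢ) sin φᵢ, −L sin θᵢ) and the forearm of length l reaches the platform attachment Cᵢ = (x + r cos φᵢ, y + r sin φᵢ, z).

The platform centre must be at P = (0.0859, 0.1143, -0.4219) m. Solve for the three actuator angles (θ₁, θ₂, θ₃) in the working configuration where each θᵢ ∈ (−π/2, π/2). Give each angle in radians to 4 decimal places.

rotate P by −φ1: (0.0859, 0.1143, -0.4219)
  A cos θ + B sin θ = C:  0.0841·cos θ + -0.4219·sin θ = 0.1561
  γ=atan2(-0.4219,0.0841)=-1.3740;  ψ=arccos(0.3628)=1.1995;  θ1=γ+ψ≈-0.1746
φ2=120.0° → target in arm frame (0.0560, -0.1315)
  A=0.1140, B=-0.4219, C=(l²−L²−A²−y'²−z²)/(2L)=0.1138
  θ2 = atan2(B,A) + arccos(C/0.4370) = 0.0004
arm 3 (φ=240.0°): x'=-0.1419, y'=0.0172
  e−x'=0.3119;  (l²−L²−(e−x')²−y'²−z²)/2L = -0.1667
  √(A²+B²)=0.5247;  θ3 = -0.9341+1.8941 ≈ 0.9599

θ₁ = -0.1746, θ₂ = 0.0004, θ₃ = 0.9599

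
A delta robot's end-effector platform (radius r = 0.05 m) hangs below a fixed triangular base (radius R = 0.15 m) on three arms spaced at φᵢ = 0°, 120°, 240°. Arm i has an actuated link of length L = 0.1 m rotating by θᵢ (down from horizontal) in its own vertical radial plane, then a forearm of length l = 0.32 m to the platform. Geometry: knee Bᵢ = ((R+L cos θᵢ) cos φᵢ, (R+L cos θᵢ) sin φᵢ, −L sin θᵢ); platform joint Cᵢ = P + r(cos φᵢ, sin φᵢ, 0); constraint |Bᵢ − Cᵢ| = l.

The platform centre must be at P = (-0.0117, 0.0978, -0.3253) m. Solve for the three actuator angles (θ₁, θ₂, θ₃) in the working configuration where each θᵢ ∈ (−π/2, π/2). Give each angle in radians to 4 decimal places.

φ1=0.0° → target in arm frame (-0.0117, 0.0978)
  A cos θ + B sin θ = C:  0.1117·cos θ + -0.3253·sin θ = -0.1773
  √(A²+B²)=0.3439;  θ1 = -1.2400+2.1124 ≈ 0.8724
φ2=120.0° → target in arm frame (0.0905, -0.0388)
  A cos θ + B sin θ = C:  0.0095·cos θ + -0.3253·sin θ = -0.0751
  γ=atan2(-0.3253,0.0095)=-1.5417;  ψ=arccos(-0.2306)=1.8035;  θ2=γ+ψ≈0.2618
φ3=240.0° → target in arm frame (-0.0788, -0.0590)
  A cos θ + B sin θ = C:  0.1788·cos θ + -0.3253·sin θ = -0.2445
  √(A²+B²)=0.3712;  θ3 = -1.0681+2.2896 ≈ 1.2215

θ₁ = 0.8724, θ₂ = 0.2618, θ₃ = 1.2215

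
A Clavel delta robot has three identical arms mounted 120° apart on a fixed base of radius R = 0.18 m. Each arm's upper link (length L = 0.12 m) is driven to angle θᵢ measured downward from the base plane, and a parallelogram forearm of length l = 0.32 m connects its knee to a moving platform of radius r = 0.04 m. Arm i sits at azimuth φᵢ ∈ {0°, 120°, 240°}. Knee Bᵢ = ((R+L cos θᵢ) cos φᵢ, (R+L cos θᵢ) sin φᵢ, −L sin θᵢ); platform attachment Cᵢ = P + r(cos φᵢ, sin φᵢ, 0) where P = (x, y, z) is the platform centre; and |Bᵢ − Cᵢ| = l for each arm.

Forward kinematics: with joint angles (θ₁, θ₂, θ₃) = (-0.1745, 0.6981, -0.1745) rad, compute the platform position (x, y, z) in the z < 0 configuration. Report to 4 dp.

(0.0320, -0.0555, -0.1987)

arm 1 at φ=0.0°: e+L cos θ1 = 0.2582;  centre 1 = (0.2582, 0.0000, 0.0208)
φ2=120.0°: virtual centre (-0.1160, 0.2009, -0.0771), radius l
φ3=240.0°: virtual centre (-0.1291, -0.2236, 0.0208), radius l
eliminate P² terms by subtracting sphere 1 from 2 and 3
linear system: -0.7483x+0.4017y = -0.0073−-0.1959z; -0.7745x+-0.4472y = 0.0000−0.0000z
Cramer: x(z) = 0.0051-0.1357z;  y(z) = -0.0088+0.2350z
into |P−centre ₁|² = l²: 1.0736z² + 0.0229z + -0.0378 = 0;  Δ = 0.1630;  z = -0.1987 or 0.1774 → z<0 root = -0.1987
x = 0.0320, y = -0.0555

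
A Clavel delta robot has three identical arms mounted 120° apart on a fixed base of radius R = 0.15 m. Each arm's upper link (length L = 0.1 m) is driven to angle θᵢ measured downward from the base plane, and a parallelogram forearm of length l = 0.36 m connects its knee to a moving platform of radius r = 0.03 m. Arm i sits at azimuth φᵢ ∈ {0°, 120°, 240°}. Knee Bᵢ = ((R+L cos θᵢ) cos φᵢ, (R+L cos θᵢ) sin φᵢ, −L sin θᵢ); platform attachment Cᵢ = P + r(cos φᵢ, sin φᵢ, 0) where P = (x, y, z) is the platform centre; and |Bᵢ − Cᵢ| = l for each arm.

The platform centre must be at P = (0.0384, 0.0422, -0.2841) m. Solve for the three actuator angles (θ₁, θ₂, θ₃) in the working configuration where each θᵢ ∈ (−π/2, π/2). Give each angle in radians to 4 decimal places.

θ₁ = -0.2614, θ₂ = -0.0871, θ₃ = 0.4362

rotate P by −φ1: (0.0384, 0.0422, -0.2841)
  A cos θ + B sin θ = C:  0.0816·cos θ + -0.2841·sin θ = 0.1522
  √(A²+B²)=0.2956;  θ1 = -1.2911+1.0297 ≈ -0.2614
φ2=120.0° → target in arm frame (0.0173, -0.0544)
  A=0.1027, B=-0.2841, C=(l²−L²−A²−y'²−z²)/(2L)=0.1270
  √(A²+B²)=0.3021;  θ2 = -1.2241+1.1370 ≈ -0.0871
arm 3 (φ=240.0°): x'=-0.0557, y'=0.0122
  A=0.1757, B=-0.2841, C=(l²−L²−A²−y'²−z²)/(2L)=0.0393
  √(A²+B²)=0.3341;  θ3 = -1.0168+1.4530 ≈ 0.4362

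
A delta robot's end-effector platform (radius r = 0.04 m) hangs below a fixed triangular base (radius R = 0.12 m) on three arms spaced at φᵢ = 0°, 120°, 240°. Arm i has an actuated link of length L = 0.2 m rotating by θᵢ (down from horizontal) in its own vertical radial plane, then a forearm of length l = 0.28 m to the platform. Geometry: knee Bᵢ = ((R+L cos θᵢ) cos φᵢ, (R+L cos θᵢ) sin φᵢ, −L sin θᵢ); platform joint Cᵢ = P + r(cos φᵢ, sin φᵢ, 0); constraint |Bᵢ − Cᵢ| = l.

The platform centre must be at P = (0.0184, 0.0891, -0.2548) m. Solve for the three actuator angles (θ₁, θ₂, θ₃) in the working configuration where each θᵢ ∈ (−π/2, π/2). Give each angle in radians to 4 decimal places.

θ₁ = 0.6107, θ₂ = 0.3490, θ₃ = 1.0474

φ1=0.0° → target in arm frame (0.0184, 0.0891)
  A=0.0616, B=-0.2548, C=(l²−L²−A²−y'²−z²)/(2L)=-0.0956
  √(A²+B²)=0.2621;  θ1 = -1.3336+1.9443 ≈ 0.6107
arm 2 (φ=120.0°): x'=0.0680, y'=-0.0605
  e−x'=0.0120;  (l²−L²−(e−x')²−y'²−z²)/2L = -0.0758
  θ2 = atan2(B,A) + arccos(C/0.2551) = 0.3490
arm 3 (φ=240.0°): x'=-0.0864, y'=-0.0286
  e−x'=0.1664;  (l²−L²−(e−x')²−y'²−z²)/2L = -0.1375
  √(A²+B²)=0.3043;  θ3 = -0.9924+2.0398 ≈ 1.0474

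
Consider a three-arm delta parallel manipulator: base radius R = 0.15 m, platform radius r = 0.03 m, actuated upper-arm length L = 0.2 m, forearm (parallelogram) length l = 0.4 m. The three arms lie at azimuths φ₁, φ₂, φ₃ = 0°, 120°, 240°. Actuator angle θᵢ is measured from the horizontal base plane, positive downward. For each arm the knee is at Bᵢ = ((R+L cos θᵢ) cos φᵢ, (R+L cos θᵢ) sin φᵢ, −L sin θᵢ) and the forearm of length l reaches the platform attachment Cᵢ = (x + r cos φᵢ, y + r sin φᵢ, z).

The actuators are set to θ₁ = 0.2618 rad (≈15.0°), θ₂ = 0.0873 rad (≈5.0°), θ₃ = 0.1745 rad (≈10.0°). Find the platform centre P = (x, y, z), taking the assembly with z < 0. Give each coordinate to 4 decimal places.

arm 1 at φ=0.0°: (R−r)+L cos θ1 = 0.3132;  O1 = (0.3132, 0.0000, -0.0518)
O2 = (0.3192·cos120.0°, 0.3192·sin120.0°, -0.0174) = (-0.1596, 0.2765, -0.0174)
O3 = (0.3170·cos240.0°, 0.3170·sin240.0°, -0.0347) = (-0.1585, -0.2745, -0.0347)
|O₂|²−|O₁|² = 0.0015;  |O₃|²−|O₁|² = 0.0009
linear system: -0.9456x+0.5529y = 0.0015−0.0687z; -0.9433x+-0.5490y = 0.0009−0.0341z
det = 1.0407;  x = -0.0012+0.0543z,  y = 0.0005+-0.0313z
quadratic in z: (1.0039)z²+(0.0693)z+(-0.0585)=0, √Δ=0.4894 → z ∈ {-0.2783, 0.2092}; z = -0.2783 (taking z<0)
x = -0.0164, y = 0.0092

(-0.0164, 0.0092, -0.2783)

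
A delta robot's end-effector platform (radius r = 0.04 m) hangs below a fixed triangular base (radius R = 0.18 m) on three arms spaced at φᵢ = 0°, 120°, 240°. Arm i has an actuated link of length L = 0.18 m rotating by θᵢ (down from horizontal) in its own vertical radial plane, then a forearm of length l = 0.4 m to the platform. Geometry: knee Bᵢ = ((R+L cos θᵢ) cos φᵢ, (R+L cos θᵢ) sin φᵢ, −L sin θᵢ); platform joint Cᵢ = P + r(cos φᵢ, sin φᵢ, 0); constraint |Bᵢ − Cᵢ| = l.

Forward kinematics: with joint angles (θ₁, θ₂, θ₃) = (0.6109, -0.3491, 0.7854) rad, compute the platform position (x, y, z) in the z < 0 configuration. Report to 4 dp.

φ1=0.0°: virtual centre (0.2874, 0.0000, -0.1032), radius l
S2 = (0.3091·cos120.0°, 0.3091·sin120.0°, 0.0616) = (-0.1546, 0.2677, 0.0616)
φ3=240.0°: virtual centre (-0.1336, -0.2315, -0.1273), radius l
eliminate P² terms by subtracting sphere 1 from 2 and 3
plane₁₂: -0.8840x+0.5355y+0.3296z = 0.0061
Cramer: x(z) = 0.0002+0.1475z;  y(z) = 0.0118-0.3721z
sphere 1 gives Az²+Bz+C=0 with A=1.1602, B=0.1130, C=-0.0667;  B²−4AC=0.3224;  roots -0.2934, 0.1960;  negative root z = -0.2934
x = -0.0430, y = 0.1209

(-0.0430, 0.1209, -0.2934)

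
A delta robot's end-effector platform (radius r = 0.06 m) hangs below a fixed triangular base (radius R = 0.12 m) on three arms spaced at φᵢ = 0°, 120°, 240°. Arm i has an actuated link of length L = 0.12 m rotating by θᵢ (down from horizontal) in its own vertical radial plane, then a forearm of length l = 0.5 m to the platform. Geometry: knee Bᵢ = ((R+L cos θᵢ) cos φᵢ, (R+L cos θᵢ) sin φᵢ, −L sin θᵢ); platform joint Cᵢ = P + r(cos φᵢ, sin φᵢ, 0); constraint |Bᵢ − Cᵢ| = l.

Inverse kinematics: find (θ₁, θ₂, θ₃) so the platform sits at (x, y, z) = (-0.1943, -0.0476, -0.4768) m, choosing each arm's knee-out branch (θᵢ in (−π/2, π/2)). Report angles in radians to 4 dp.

θ₁ = 0.9594, θ₂ = 0.2615, θ₃ = -0.0005

rotate P by −φ1: (-0.1943, -0.0476, -0.4768)
  e−x'=0.2543;  (l²−L²−(e−x')²−y'²−z²)/2L = -0.2445
  γ=atan2(-0.4768,0.2543)=-1.0808;  ψ=arccos(-0.4524)=2.0403;  θ1=γ+ψ≈0.9594
φ2=120.0° → target in arm frame (0.0559, 0.1921)
  A=0.0041, B=-0.4768, C=(l²−L²−A²−y'²−z²)/(2L)=-0.1194
  γ=atan2(-0.4768,0.0041)=-1.5623;  ψ=arccos(-0.2503)=1.8238;  θ2=γ+ψ≈0.2615
rotate P by −φ3: (0.1384, -0.1445, -0.4768)
  A=-0.0784, B=-0.4768, C=(l²−L²−A²−y'²−z²)/(2L)=-0.0781
  θ3 = atan2(B,A) + arccos(C/0.4832) = -0.0005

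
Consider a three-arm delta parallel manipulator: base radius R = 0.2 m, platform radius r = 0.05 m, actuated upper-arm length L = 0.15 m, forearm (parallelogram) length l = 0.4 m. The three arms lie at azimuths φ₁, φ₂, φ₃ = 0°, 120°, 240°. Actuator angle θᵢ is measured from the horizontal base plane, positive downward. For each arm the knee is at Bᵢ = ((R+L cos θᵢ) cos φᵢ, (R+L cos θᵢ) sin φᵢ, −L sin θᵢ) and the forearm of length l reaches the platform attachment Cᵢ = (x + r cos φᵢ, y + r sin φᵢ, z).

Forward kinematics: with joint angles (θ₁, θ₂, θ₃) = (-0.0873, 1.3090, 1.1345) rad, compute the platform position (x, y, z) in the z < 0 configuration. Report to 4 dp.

arm 1 at φ=0.0°: (R−r)+L cos θ1 = 0.2994;  S1 = (0.2994, 0.0000, 0.0131)
S2 = (0.1888·cos120.0°, 0.1888·sin120.0°, -0.1449) = (-0.0944, 0.1635, -0.1449)
arm 3 at φ=240.0°: (R−r)+L cos θ3 = 0.2134;  S3 = (-0.1067, -0.1848, -0.1359)
eliminate P² terms by subtracting sphere 1 from 2 and 3
plane₁₂: -0.7877x+0.3271y+-0.3159z = -0.0332
Cramer: x(z) = 0.0372-0.3848z;  y(z) = -0.0119+0.0392z
into |P−S₁|² = l²: 1.1496z² + 0.1747z + -0.0909 = 0;  Δ = 0.4486;  z = -0.3673 or 0.2153 → z<0 root = -0.3673
x = 0.1785, y = -0.0263

(0.1785, -0.0263, -0.3673)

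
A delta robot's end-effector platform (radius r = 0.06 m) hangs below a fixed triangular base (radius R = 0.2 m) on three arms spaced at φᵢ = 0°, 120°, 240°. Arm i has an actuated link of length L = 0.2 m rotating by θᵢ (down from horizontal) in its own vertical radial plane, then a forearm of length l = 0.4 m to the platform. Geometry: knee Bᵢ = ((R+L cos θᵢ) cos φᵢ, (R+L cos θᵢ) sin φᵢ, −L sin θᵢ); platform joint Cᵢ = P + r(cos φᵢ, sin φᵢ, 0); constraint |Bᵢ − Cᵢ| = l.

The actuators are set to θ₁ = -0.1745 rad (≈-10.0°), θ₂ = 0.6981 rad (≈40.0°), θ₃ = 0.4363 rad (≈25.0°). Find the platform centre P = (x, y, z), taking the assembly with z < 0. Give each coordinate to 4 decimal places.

φ1=0.0°: virtual centre (0.3370, 0.0000, 0.0347), radius l
φ2=120.0°: virtual centre (-0.1466, 0.2539, -0.1286), radius l
φ3=240.0°: virtual centre (-0.1606, -0.2782, -0.0845), radius l
|S₂|²−|S₁|² = -0.0122;  |S₃|²−|S₁|² = -0.0044
linear system: -0.9671x+0.5079y = -0.0122−-0.3266z; -0.9952x+-0.5564y = -0.0044−-0.2385z
Cramer: x(z) = 0.0087-0.2902z;  y(z) = -0.0076+0.0904z
sphere 1 gives Az²+Bz+C=0 with A=1.0924, B=0.1197, C=-0.0510;  B²−4AC=0.2370;  roots -0.2776, 0.1680;  negative root z = -0.2776
x = 0.0892, y = -0.0327

(0.0892, -0.0327, -0.2776)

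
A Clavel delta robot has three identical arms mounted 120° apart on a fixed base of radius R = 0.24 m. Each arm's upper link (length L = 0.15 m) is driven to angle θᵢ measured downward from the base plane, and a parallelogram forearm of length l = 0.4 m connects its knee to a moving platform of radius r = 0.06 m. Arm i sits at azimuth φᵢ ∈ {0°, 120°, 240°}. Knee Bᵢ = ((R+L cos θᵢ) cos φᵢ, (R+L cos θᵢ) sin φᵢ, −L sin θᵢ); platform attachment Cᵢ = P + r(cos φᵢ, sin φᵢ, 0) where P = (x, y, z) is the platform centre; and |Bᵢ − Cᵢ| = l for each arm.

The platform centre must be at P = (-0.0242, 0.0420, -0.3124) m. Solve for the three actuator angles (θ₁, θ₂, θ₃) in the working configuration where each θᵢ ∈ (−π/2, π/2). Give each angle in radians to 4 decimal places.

θ₁ = 0.6107, θ₂ = 0.1743, θ₃ = 0.6111

φ1=0.0° → target in arm frame (-0.0242, 0.0420)
  A cos θ + B sin θ = C:  0.2042·cos θ + -0.3124·sin θ = -0.0119
  θ1 = atan2(B,A) + arccos(C/0.3732) = 0.6107
rotate P by −φ2: (0.0485, 0.0000, -0.3124)
  A cos θ + B sin θ = C:  0.1315·cos θ + -0.3124·sin θ = 0.0754
  θ2 = atan2(B,A) + arccos(C/0.3390) = 0.1743
φ3=240.0° → target in arm frame (-0.0243, -0.0420)
  A cos θ + B sin θ = C:  0.2043·cos θ + -0.3124·sin θ = -0.0119
  √(A²+B²)=0.3733;  θ3 = -0.9917+1.6028 ≈ 0.6111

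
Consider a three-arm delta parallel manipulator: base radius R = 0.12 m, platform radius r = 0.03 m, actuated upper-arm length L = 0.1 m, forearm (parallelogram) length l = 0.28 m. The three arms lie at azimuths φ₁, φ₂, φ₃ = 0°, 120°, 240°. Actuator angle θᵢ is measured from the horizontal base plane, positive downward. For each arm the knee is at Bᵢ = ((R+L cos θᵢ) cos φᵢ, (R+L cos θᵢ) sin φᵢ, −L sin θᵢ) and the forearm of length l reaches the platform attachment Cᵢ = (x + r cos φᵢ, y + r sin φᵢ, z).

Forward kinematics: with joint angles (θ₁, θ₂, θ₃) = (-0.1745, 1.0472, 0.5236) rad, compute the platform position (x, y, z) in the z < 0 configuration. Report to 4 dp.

φ1=0.0°: virtual centre (0.1885, 0.0000, 0.0174), radius l
centre 2 = (0.1400·cos120.0°, 0.1400·sin120.0°, -0.0866) = (-0.0700, 0.1212, -0.0866)
φ3=240.0°: virtual centre (-0.0883, -0.1529, -0.0500), radius l
|centre ₂|²−|centre ₁|² = -0.0087;  |centre ₃|²−|centre ₁|² = -0.0021
linear system: -0.5170x+0.2425y = -0.0087−-0.2079z; -0.5536x+-0.3059y = -0.0021−-0.1347z
Cramer: x(z) = 0.0109-0.3293z;  y(z) = -0.0127+0.1555z
quadratic in z: (1.1326)z²+(0.0783)z+(-0.0464)=0, √Δ=0.4651 → z ∈ {-0.2399, 0.1708}; z = -0.2399 (taking z<0)
x = 0.0899, y = -0.0500

(0.0899, -0.0500, -0.2399)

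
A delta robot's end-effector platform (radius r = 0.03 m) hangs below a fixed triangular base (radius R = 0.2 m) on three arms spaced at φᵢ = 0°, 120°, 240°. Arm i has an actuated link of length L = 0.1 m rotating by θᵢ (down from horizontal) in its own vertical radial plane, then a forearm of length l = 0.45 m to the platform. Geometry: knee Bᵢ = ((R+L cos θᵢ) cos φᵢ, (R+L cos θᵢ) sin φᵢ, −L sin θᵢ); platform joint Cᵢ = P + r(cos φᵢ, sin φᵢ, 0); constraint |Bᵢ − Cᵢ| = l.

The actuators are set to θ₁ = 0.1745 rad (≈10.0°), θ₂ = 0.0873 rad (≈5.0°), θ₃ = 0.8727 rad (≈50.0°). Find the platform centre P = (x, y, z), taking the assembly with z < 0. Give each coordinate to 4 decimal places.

(0.0354, 0.0766, -0.3946)

centre 1 = (0.2685·cos0.0°, 0.2685·sin0.0°, -0.0174) = (0.2685, 0.0000, -0.0174)
centre 2 = (0.2696·cos120.0°, 0.2696·sin120.0°, -0.0087) = (-0.1348, 0.2335, -0.0087)
centre 3 = (0.2343·cos240.0°, 0.2343·sin240.0°, -0.0766) = (-0.1171, -0.2029, -0.0766)
subtract pairs → two planes through P
[-0.8066 0.4670 0.0173]·P = 0.0004;  [-0.7712 -0.4058 -0.1185]·P = -0.0116
Cramer: x(z) = 0.0077-0.0703z;  y(z) = 0.0141-0.1584z
into |P−centre ₁|² = l²: 1.0300z² + 0.0669z + -0.1340 = 0;  Δ = 0.5565;  z = -0.3946 or 0.3296 → z<0 root = -0.3946
x = 0.0354, y = 0.0766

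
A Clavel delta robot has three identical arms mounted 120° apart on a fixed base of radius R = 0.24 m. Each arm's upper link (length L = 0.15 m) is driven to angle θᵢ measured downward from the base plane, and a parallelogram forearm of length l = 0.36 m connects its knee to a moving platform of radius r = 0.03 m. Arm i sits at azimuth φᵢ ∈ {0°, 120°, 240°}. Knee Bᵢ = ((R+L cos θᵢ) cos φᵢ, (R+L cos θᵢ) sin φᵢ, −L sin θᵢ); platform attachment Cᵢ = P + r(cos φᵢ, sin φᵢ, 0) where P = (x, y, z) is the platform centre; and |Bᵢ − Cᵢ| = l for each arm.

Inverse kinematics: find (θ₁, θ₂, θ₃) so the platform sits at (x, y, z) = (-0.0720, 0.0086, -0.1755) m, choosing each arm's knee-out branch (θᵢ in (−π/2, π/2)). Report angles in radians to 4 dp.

θ₁ = 1.0472, θ₂ = 0.0872, θ₃ = 0.2621

φ1=0.0° → target in arm frame (-0.0720, 0.0086)
  e−x'=0.2820;  (l²−L²−(e−x')²−y'²−z²)/2L = -0.0110
  √(A²+B²)=0.3322;  θ1 = -0.5567+1.6039 ≈ 1.0472
arm 2 (φ=120.0°): x'=0.0434, y'=0.0581
  e−x'=0.1666;  (l²−L²−(e−x')²−y'²−z²)/2L = 0.1506
  √(A²+B²)=0.2420;  θ2 = -0.8116+0.8988 ≈ 0.0872
φ3=240.0° → target in arm frame (0.0286, -0.0667)
  A cos θ + B sin θ = C:  0.1814·cos θ + -0.1755·sin θ = 0.1298
  θ3 = atan2(B,A) + arccos(C/0.2524) = 0.2621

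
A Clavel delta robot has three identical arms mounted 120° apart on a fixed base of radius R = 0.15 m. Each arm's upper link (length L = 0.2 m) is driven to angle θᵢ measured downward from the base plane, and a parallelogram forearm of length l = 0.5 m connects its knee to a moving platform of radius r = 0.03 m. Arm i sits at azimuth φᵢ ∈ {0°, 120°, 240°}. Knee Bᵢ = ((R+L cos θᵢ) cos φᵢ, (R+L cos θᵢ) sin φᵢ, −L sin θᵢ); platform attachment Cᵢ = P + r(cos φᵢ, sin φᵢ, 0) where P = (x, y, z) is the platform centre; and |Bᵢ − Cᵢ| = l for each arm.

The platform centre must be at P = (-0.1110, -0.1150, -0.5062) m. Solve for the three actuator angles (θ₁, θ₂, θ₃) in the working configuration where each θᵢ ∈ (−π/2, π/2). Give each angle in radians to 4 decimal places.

φ1=0.0° → target in arm frame (-0.1110, -0.1150)
  A=0.2310, B=-0.5062, C=(l²−L²−A²−y'²−z²)/(2L)=-0.2821
  θ1 = atan2(B,A) + arccos(C/0.5564) = 0.9597
arm 2 (φ=120.0°): x'=-0.0441, y'=0.1536
  A cos θ + B sin θ = C:  0.1641·cos θ + -0.5062·sin θ = -0.2419
  √(A²+B²)=0.5321;  θ2 = -1.2573+2.0427 ≈ 0.7854
arm 3 (φ=240.0°): x'=0.1551, y'=-0.0386
  e−x'=-0.0351;  (l²−L²−(e−x')²−y'²−z²)/2L = -0.1224
  θ3 = atan2(B,A) + arccos(C/0.5074) = 0.1744

θ₁ = 0.9597, θ₂ = 0.7854, θ₃ = 0.1744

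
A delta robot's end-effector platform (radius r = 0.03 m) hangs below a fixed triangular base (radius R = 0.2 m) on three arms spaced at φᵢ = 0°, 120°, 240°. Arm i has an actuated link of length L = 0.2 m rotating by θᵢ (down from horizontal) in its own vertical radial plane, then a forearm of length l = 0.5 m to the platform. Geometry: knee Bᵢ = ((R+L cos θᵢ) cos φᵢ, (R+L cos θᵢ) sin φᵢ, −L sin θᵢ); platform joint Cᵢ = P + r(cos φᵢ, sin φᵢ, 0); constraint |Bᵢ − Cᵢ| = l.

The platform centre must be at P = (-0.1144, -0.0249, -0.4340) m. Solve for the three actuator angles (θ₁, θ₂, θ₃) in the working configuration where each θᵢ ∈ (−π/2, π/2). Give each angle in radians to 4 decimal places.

arm 1 (φ=0.0°): x'=-0.1144, y'=-0.0249
  e−x'=0.2844;  (l²−L²−(e−x')²−y'²−z²)/2L = -0.1496
  γ=atan2(-0.4340,0.2844)=-0.9907;  ψ=arccos(-0.2884)=1.8634;  θ1=γ+ψ≈0.8727
arm 2 (φ=120.0°): x'=0.0356, y'=0.1115
  A cos θ + B sin θ = C:  0.1344·cos θ + -0.4340·sin θ = -0.0221
  √(A²+B²)=0.4543;  θ2 = -1.2706+1.6195 ≈ 0.3489
arm 3 (φ=240.0°): x'=0.0788, y'=-0.0866
  A=0.0912, B=-0.4340, C=(l²−L²−A²−y'²−z²)/(2L)=0.0145
  √(A²+B²)=0.4435;  θ3 = -1.3636+1.5380 ≈ 0.1744

θ₁ = 0.8727, θ₂ = 0.3489, θ₃ = 0.1744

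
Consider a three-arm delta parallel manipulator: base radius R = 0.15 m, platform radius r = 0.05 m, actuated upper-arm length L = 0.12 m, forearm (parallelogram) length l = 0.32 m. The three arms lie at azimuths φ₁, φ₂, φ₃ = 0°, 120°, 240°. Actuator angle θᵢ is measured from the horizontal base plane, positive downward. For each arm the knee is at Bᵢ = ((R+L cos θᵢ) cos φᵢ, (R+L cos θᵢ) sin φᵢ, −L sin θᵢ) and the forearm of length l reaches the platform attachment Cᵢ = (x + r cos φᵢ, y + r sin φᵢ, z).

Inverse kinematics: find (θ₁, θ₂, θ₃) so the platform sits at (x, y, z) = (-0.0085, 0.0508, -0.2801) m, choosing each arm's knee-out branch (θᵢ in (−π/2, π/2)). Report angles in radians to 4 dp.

θ₁ = 0.4363, θ₂ = 0.0869, θ₃ = 0.6105

arm 1 (φ=0.0°): x'=-0.0085, y'=0.0508
  e−x'=0.1085;  (l²−L²−(e−x')²−y'²−z²)/2L = -0.0200
  γ=atan2(-0.2801,0.1085)=-1.2012;  ψ=arccos(-0.0667)=1.6376;  θ1=γ+ψ≈0.4363
rotate P by −φ2: (0.0482, -0.0180, -0.2801)
  A cos θ + B sin θ = C:  0.0518·cos θ + -0.2801·sin θ = 0.0272
  √(A²+B²)=0.2848;  θ2 = -1.3881+1.4750 ≈ 0.0869
φ3=240.0° → target in arm frame (-0.0397, -0.0328)
  e−x'=0.1397;  (l²−L²−(e−x')²−y'²−z²)/2L = -0.0461
  √(A²+B²)=0.3130;  θ3 = -1.1080+1.7185 ≈ 0.6105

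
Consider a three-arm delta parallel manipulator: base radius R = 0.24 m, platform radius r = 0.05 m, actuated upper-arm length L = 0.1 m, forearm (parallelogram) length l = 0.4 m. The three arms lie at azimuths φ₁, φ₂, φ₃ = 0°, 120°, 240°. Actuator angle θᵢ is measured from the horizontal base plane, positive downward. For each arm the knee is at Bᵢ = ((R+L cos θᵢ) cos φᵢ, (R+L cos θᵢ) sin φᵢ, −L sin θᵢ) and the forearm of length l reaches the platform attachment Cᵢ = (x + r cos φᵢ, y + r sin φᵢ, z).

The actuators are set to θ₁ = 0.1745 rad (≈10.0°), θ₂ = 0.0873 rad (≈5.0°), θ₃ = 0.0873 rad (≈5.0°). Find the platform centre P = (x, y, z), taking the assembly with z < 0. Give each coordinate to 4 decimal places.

(-0.0062, 0.0000, -0.2878)

arm 1 at φ=0.0°: (R−r)+L cos θ1 = 0.2885;  S1 = (0.2885, 0.0000, -0.0174)
arm 2 at φ=120.0°: (R−r)+L cos θ2 = 0.2896;  S2 = (-0.1448, 0.2508, -0.0087)
arm 3 at φ=240.0°: (R−r)+L cos θ3 = 0.2896;  S3 = (-0.1448, -0.2508, -0.0087)
|S₂|²−|S₁|² = 0.0004;  |S₃|²−|S₁|² = 0.0004
linear system: -0.8666x+0.5016y = 0.0004−0.0173z; -0.8666x+-0.5016y = 0.0004−0.0173z
Cramer: x(z) = -0.0005+0.0199z;  y(z) = 0.0000-0.0000z
quadratic in z: (1.0004)z²+(0.0232)z+(-0.0762)=0, √Δ=0.5526 → z ∈ {-0.2878, 0.2646}; z = -0.2878 (taking z<0)
x = -0.0062, y = 0.0000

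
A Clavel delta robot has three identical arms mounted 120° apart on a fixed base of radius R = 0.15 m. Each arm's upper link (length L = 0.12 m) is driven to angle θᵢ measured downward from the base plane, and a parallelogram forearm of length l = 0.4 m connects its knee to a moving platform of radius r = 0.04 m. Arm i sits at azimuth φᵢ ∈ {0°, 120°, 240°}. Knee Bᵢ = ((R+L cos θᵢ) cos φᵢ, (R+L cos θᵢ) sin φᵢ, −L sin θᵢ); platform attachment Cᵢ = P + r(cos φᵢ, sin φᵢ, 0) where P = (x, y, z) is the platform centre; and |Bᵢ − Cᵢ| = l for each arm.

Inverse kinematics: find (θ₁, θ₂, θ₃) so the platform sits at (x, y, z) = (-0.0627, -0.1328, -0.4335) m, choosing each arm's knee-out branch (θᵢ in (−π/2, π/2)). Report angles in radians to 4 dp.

θ₁ = 1.3092, θ₂ = 1.3964, θ₃ = 0.3491

rotate P by −φ1: (-0.0627, -0.1328, -0.4335)
  A cos θ + B sin θ = C:  0.1727·cos θ + -0.4335·sin θ = -0.3741
  √(A²+B²)=0.4666;  θ1 = -1.1917+2.5009 ≈ 1.3092
φ2=120.0° → target in arm frame (-0.0837, 0.1207)
  A cos θ + B sin θ = C:  0.1937·cos θ + -0.4335·sin θ = -0.3933
  γ=atan2(-0.4335,0.1937)=-1.1507;  ψ=arccos(-0.8284)=2.5470;  θ2=γ+ψ≈1.3964
arm 3 (φ=240.0°): x'=0.1464, y'=0.0121
  e−x'=-0.0364;  (l²−L²−(e−x')²−y'²−z²)/2L = -0.1825
  θ3 = atan2(B,A) + arccos(C/0.4350) = 0.3491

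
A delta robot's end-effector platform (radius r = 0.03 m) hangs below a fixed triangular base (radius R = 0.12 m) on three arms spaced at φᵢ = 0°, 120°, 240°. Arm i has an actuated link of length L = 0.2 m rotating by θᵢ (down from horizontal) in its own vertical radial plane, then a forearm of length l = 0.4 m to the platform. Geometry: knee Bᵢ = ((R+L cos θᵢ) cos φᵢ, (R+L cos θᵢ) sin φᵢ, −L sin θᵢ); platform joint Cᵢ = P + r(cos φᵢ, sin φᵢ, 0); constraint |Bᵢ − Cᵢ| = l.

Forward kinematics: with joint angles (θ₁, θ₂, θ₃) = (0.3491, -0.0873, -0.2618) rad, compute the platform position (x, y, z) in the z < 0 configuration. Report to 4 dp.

φ1=0.0°: virtual centre (0.2779, 0.0000, -0.0684), radius l
φ2=120.0°: virtual centre (-0.1446, 0.2505, 0.0174), radius l
S3 = (0.2832·cos240.0°, 0.2832·sin240.0°, 0.0518) = (-0.1416, -0.2452, 0.0518)
subtract pairs → two planes through P
[-0.8451 0.5010 0.1717]·P = 0.0020;  [-0.8391 -0.4905 0.2403]·P = 0.0009
det = 0.8349;  x = -0.0018+0.2451z,  y = 0.0011+0.0707z
sphere 1 gives Az²+Bz+C=0 with A=1.0651, B=-0.0001, C=-0.0771;  B²−4AC=0.3284;  roots -0.2690, 0.2691;  negative root z = -0.2690
x = -0.0677, y = -0.0179

(-0.0677, -0.0179, -0.2690)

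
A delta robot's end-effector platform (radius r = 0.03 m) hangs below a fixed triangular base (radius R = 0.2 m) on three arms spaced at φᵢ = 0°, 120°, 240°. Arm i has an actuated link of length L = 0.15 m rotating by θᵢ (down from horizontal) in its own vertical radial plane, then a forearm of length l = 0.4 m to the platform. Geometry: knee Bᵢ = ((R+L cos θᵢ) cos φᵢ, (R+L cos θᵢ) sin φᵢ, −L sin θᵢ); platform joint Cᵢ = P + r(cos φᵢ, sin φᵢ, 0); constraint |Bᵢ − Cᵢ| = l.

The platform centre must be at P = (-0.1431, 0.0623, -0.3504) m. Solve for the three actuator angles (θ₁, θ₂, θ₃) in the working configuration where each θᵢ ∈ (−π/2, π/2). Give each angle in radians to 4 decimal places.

φ1=0.0° → target in arm frame (-0.1431, 0.0623)
  A cos θ + B sin θ = C:  0.3131·cos θ + -0.3504·sin θ = -0.2906
  θ1 = atan2(B,A) + arccos(C/0.4699) = 1.3961
φ2=120.0° → target in arm frame (0.1255, 0.0928)
  e−x'=0.0445;  (l²−L²−(e−x')²−y'²−z²)/2L = 0.0138
  γ=atan2(-0.3504,0.0445)=-1.4445;  ψ=arccos(0.0390)=1.5318;  θ2=γ+ψ≈0.0873
φ3=240.0° → target in arm frame (0.0176, -0.1551)
  A=0.1524, B=-0.3504, C=(l²−L²−A²−y'²−z²)/(2L)=-0.1085
  γ=atan2(-0.3504,0.1524)=-1.1605;  ψ=arccos(-0.2840)=1.8588;  θ3=γ+ψ≈0.6982

θ₁ = 1.3961, θ₂ = 0.0873, θ₃ = 0.6982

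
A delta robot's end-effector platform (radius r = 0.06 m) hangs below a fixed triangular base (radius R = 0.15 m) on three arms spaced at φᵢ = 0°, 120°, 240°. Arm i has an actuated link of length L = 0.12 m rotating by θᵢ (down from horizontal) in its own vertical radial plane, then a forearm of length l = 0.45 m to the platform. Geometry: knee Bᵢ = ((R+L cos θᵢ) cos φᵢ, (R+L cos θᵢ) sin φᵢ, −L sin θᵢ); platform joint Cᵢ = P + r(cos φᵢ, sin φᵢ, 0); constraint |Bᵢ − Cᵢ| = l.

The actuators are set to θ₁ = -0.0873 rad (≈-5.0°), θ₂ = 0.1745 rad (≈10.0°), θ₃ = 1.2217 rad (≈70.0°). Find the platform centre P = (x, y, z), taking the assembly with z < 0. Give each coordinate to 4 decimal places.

(0.1364, 0.1670, -0.4010)

S1 = (0.2095·cos0.0°, 0.2095·sin0.0°, 0.0105) = (0.2095, 0.0000, 0.0105)
S2 = (0.2082·cos120.0°, 0.2082·sin120.0°, -0.0208) = (-0.1041, 0.1803, -0.0208)
S3 = (0.1310·cos240.0°, 0.1310·sin240.0°, -0.1128) = (-0.0655, -0.1135, -0.1128)
|S₂|²−|S₁|² = -0.0002;  |S₃|²−|S₁|² = -0.0141
[-0.6273 0.3606 -0.0626]·P = -0.0002;  [-0.5501 -0.2270 -0.2464]·P = -0.0141
det = 0.3407;  x = 0.0151+-0.3025z,  y = 0.0256+-0.3526z
into |P−S₁|² = l²: 1.2158z² + 0.0786z + -0.1639 = 0;  Δ = 0.8035;  z = -0.4010 or 0.3363 → z<0 root = -0.4010
x = 0.1364, y = 0.1670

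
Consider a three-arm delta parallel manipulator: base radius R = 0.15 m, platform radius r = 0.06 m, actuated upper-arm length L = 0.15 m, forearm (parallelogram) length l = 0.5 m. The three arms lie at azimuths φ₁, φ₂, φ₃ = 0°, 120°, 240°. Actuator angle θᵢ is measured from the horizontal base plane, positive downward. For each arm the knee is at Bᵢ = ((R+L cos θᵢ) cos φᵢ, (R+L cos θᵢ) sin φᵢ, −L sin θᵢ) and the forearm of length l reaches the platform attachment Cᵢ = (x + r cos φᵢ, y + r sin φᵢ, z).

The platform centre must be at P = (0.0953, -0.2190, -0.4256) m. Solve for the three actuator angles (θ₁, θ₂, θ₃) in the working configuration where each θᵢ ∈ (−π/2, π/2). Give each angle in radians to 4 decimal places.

θ₁ = 0.0003, θ₂ = 1.0473, θ₃ = -0.1744

φ1=0.0° → target in arm frame (0.0953, -0.2190)
  e−x'=-0.0053;  (l²−L²−(e−x')²−y'²−z²)/2L = -0.0054
  θ1 = atan2(B,A) + arccos(C/0.4256) = 0.0003
rotate P by −φ2: (-0.2373, 0.0270, -0.4256)
  A cos θ + B sin θ = C:  0.3273·cos θ + -0.4256·sin θ = -0.2050
  θ2 = atan2(B,A) + arccos(C/0.5369) = 1.0473
rotate P by −φ3: (0.1420, 0.1920, -0.4256)
  e−x'=-0.0520;  (l²−L²−(e−x')²−y'²−z²)/2L = 0.0226
  √(A²+B²)=0.4288;  θ3 = -1.6924+1.5180 ≈ -0.1744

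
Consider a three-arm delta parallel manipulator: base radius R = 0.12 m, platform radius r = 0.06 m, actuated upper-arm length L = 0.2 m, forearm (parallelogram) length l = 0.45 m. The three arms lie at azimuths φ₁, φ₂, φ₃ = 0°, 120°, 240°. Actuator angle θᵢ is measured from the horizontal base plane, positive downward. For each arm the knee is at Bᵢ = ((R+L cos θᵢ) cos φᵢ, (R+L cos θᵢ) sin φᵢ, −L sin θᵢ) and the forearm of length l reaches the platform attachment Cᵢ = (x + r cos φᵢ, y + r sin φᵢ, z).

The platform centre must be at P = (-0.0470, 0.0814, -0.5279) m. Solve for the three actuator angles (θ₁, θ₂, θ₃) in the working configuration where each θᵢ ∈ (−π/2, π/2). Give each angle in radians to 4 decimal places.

arm 1 (φ=0.0°): x'=-0.0470, y'=0.0814
  A=0.1070, B=-0.5279, C=(l²−L²−A²−y'²−z²)/(2L)=-0.3356
  θ1 = atan2(B,A) + arccos(C/0.5386) = 0.8727
rotate P by −φ2: (0.0940, 0.0000, -0.5279)
  A cos θ + B sin θ = C:  -0.0340·cos θ + -0.5279·sin θ = -0.2933
  √(A²+B²)=0.5290;  θ2 = -1.6351+2.1586 ≈ 0.5235
arm 3 (φ=240.0°): x'=-0.0470, y'=-0.0814
  A=0.1070, B=-0.5279, C=(l²−L²−A²−y'²−z²)/(2L)=-0.3356
  θ3 = atan2(B,A) + arccos(C/0.5386) = 0.8727

θ₁ = 0.8727, θ₂ = 0.5235, θ₃ = 0.8727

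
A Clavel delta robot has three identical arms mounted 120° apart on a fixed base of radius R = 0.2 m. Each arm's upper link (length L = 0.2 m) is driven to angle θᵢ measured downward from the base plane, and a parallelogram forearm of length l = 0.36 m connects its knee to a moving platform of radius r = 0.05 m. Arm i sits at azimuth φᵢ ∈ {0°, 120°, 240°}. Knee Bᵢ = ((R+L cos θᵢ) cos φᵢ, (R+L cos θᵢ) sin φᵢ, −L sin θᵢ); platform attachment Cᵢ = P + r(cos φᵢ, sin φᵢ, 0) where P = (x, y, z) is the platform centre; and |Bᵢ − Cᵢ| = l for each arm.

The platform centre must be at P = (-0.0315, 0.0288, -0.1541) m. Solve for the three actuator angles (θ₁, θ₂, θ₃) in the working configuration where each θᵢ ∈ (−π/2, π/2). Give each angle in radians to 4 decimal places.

rotate P by −φ1: (-0.0315, 0.0288, -0.1541)
  e−x'=0.1815;  (l²−L²−(e−x')²−y'²−z²)/2L = 0.0802
  √(A²+B²)=0.2381;  θ1 = -0.7039+1.2272 ≈ 0.5233
rotate P by −φ2: (0.0407, 0.0129, -0.1541)
  e−x'=0.1093;  (l²−L²−(e−x')²−y'²−z²)/2L = 0.1343
  θ2 = atan2(B,A) + arccos(C/0.1889) = -0.1741
rotate P by −φ3: (-0.0092, -0.0417, -0.1541)
  A=0.1592, B=-0.1541, C=(l²−L²−A²−y'²−z²)/(2L)=0.0969
  θ3 = atan2(B,A) + arccos(C/0.2216) = 0.3488

θ₁ = 0.5233, θ₂ = -0.1741, θ₃ = 0.3488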